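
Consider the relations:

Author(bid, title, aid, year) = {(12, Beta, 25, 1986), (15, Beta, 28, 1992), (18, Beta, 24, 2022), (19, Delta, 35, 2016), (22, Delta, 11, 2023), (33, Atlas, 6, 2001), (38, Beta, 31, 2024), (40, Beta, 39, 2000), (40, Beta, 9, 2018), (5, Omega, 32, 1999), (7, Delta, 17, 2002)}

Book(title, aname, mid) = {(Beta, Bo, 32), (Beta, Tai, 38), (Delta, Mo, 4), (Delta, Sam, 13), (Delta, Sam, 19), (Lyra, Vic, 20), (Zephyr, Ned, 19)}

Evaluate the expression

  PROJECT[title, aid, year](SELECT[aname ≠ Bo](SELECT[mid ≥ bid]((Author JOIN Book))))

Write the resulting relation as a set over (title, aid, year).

Author ⋈ Book (natural join on title): {(12, Beta, 25, 1986, Bo, 32), (12, Beta, 25, 1986, Tai, 38), (15, Beta, 28, 1992, Bo, 32), (15, Beta, 28, 1992, Tai, 38), (18, Beta, 24, 2022, Bo, 32), (18, Beta, 24, 2022, Tai, 38), (19, Delta, 35, 2016, Mo, 4), (19, Delta, 35, 2016, Sam, 13), (19, Delta, 35, 2016, Sam, 19), (22, Delta, 11, 2023, Mo, 4), (22, Delta, 11, 2023, Sam, 13), (22, Delta, 11, 2023, Sam, 19), (38, Beta, 31, 2024, Bo, 32), (38, Beta, 31, 2024, Tai, 38), (40, Beta, 39, 2000, Bo, 32), (40, Beta, 39, 2000, Tai, 38), (40, Beta, 9, 2018, Bo, 32), (40, Beta, 9, 2018, Tai, 38), (7, Delta, 17, 2002, Mo, 4), (7, Delta, 17, 2002, Sam, 13), (7, Delta, 17, 2002, Sam, 19)}
Filtering on mid ≥ bid leaves {(12, Beta, 25, 1986, Bo, 32), (12, Beta, 25, 1986, Tai, 38), (15, Beta, 28, 1992, Bo, 32), (15, Beta, 28, 1992, Tai, 38), (18, Beta, 24, 2022, Bo, 32), (18, Beta, 24, 2022, Tai, 38), (19, Delta, 35, 2016, Sam, 19), (38, Beta, 31, 2024, Tai, 38), (7, Delta, 17, 2002, Sam, 13), (7, Delta, 17, 2002, Sam, 19)}.
Filtering on aname ≠ Bo leaves {(12, Beta, 25, 1986, Tai, 38), (15, Beta, 28, 1992, Tai, 38), (18, Beta, 24, 2022, Tai, 38), (19, Delta, 35, 2016, Sam, 19), (38, Beta, 31, 2024, Tai, 38), (7, Delta, 17, 2002, Sam, 13), (7, Delta, 17, 2002, Sam, 19)}.
Projecting to title, aid, year (1 duplicate(s) eliminated): {(Beta, 24, 2022), (Beta, 25, 1986), (Beta, 28, 1992), (Beta, 31, 2024), (Delta, 17, 2002), (Delta, 35, 2016)}

{(Beta, 24, 2022), (Beta, 25, 1986), (Beta, 28, 1992), (Beta, 31, 2024), (Delta, 17, 2002), (Delta, 35, 2016)}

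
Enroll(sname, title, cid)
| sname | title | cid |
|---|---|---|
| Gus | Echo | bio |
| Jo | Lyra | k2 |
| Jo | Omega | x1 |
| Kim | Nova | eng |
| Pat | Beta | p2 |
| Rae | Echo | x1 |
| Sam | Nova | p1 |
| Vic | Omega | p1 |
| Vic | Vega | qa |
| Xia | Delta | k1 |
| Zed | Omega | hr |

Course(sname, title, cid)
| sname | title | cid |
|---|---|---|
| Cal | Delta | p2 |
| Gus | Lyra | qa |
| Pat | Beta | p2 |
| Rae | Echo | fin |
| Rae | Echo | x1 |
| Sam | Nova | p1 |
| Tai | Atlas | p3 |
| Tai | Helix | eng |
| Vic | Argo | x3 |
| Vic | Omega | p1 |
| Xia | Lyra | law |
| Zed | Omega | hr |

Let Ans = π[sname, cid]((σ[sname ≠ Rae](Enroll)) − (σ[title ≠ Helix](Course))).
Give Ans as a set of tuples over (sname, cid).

{(Gus, bio), (Jo, k2), (Jo, x1), (Kim, eng), (Vic, qa), (Xia, k1)}

Filtering on sname ≠ Rae leaves {(Gus, Echo, bio), (Jo, Lyra, k2), (Jo, Omega, x1), (Kim, Nova, eng), (Pat, Beta, p2), (Sam, Nova, p1), (Vic, Omega, p1), (Vic, Vega, qa), (Xia, Delta, k1), (Zed, Omega, hr)}.
Filtering on title ≠ Helix leaves {(Cal, Delta, p2), (Gus, Lyra, qa), (Pat, Beta, p2), (Rae, Echo, fin), (Rae, Echo, x1), (Sam, Nova, p1), (Tai, Atlas, p3), (Vic, Argo, x3), (Vic, Omega, p1), (Xia, Lyra, law), (Zed, Omega, hr)}.
Set difference of the two operands is {(Gus, Echo, bio), (Jo, Lyra, k2), (Jo, Omega, x1), (Kim, Nova, eng), (Vic, Vega, qa), (Xia, Delta, k1)}.
Keep only column(s) sname, cid: {(Gus, bio), (Jo, k2), (Jo, x1), (Kim, eng), (Vic, qa), (Xia, k1)}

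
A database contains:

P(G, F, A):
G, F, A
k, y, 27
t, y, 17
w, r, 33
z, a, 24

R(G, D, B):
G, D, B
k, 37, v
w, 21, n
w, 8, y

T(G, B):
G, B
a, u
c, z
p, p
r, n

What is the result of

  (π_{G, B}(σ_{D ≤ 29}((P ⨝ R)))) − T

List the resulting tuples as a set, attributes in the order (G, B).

{(w, n), (w, y)}

Natural join on G: {(k, y, 27, 37, v), (w, r, 33, 21, n), (w, r, 33, 8, y)}
σ[D ≤ 29]: keep tuples satisfying D ≤ 29 → {(w, r, 33, 21, n), (w, r, 33, 8, y)}
Keep only column(s) G, B: {(w, n), (w, y)}
Taking the difference: {(w, n), (w, y)}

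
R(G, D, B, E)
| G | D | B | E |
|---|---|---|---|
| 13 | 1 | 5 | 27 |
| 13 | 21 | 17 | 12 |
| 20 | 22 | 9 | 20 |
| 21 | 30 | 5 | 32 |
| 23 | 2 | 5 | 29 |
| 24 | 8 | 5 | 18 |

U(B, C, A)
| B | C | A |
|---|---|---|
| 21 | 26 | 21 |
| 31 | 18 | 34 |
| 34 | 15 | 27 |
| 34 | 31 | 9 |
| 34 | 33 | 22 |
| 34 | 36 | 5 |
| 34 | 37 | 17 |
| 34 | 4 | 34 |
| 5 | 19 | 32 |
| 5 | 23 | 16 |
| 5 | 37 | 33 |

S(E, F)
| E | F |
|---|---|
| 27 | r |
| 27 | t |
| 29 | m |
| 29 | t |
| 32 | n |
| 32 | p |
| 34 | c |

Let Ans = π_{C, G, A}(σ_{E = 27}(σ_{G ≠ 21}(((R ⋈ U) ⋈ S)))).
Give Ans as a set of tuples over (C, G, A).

Natural join on B: {(13, 1, 5, 27, 19, 32), (13, 1, 5, 27, 23, 16), (13, 1, 5, 27, 37, 33), (21, 30, 5, 32, 19, 32), (21, 30, 5, 32, 23, 16), (21, 30, 5, 32, 37, 33), (23, 2, 5, 29, 19, 32), (23, 2, 5, 29, 23, 16), (23, 2, 5, 29, 37, 33), (24, 8, 5, 18, 19, 32), (24, 8, 5, 18, 23, 16), (24, 8, 5, 18, 37, 33)}
Natural join on E: {(13, 1, 5, 27, 19, 32, r), (13, 1, 5, 27, 19, 32, t), (13, 1, 5, 27, 23, 16, r), (13, 1, 5, 27, 23, 16, t), (13, 1, 5, 27, 37, 33, r), (13, 1, 5, 27, 37, 33, t), (21, 30, 5, 32, 19, 32, n), (21, 30, 5, 32, 19, 32, p), (21, 30, 5, 32, 23, 16, n), (21, 30, 5, 32, 23, 16, p), (21, 30, 5, 32, 37, 33, n), (21, 30, 5, 32, 37, 33, p), (23, 2, 5, 29, 19, 32, m), (23, 2, 5, 29, 19, 32, t), (23, 2, 5, 29, 23, 16, m), (23, 2, 5, 29, 23, 16, t), (23, 2, 5, 29, 37, 33, m), (23, 2, 5, 29, 37, 33, t)}
σ[G ≠ 21]: keep tuples satisfying G ≠ 21 → {(13, 1, 5, 27, 19, 32, r), (13, 1, 5, 27, 19, 32, t), (13, 1, 5, 27, 23, 16, r), (13, 1, 5, 27, 23, 16, t), (13, 1, 5, 27, 37, 33, r), (13, 1, 5, 27, 37, 33, t), (23, 2, 5, 29, 19, 32, m), (23, 2, 5, 29, 19, 32, t), (23, 2, 5, 29, 23, 16, m), (23, 2, 5, 29, 23, 16, t), (23, 2, 5, 29, 37, 33, m), (23, 2, 5, 29, 37, 33, t)}
σ[E = 27]: keep tuples satisfying E = 27 → {(13, 1, 5, 27, 19, 32, r), (13, 1, 5, 27, 19, 32, t), (13, 1, 5, 27, 23, 16, r), (13, 1, 5, 27, 23, 16, t), (13, 1, 5, 27, 37, 33, r), (13, 1, 5, 27, 37, 33, t)}
π[C, G, A]: project onto (C, G, A) (3 duplicate(s) eliminated) → {(19, 13, 32), (23, 13, 16), (37, 13, 33)}

{(19, 13, 32), (23, 13, 16), (37, 13, 33)}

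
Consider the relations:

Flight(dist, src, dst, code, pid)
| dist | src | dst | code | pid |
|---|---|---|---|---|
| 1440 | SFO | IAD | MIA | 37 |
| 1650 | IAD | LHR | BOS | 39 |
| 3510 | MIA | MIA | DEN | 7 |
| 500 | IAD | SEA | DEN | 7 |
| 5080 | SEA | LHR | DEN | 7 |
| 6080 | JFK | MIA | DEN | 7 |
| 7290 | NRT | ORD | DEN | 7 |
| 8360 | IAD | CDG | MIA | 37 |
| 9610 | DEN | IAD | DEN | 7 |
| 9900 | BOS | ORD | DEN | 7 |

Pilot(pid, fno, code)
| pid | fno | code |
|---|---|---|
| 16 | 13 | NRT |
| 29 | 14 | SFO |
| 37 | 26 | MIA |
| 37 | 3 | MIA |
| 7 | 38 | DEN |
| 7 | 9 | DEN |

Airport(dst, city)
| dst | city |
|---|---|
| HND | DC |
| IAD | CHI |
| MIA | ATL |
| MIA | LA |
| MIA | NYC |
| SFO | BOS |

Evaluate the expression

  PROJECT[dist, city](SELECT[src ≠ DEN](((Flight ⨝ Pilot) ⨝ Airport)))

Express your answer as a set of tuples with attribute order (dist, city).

Natural join on code, pid: {(1440, SFO, IAD, MIA, 37, 26), (1440, SFO, IAD, MIA, 37, 3), (3510, MIA, MIA, DEN, 7, 38), (3510, MIA, MIA, DEN, 7, 9), (500, IAD, SEA, DEN, 7, 38), (500, IAD, SEA, DEN, 7, 9), (5080, SEA, LHR, DEN, 7, 38), (5080, SEA, LHR, DEN, 7, 9), (6080, JFK, MIA, DEN, 7, 38), (6080, JFK, MIA, DEN, 7, 9), (7290, NRT, ORD, DEN, 7, 38), (7290, NRT, ORD, DEN, 7, 9), (8360, IAD, CDG, MIA, 37, 26), (8360, IAD, CDG, MIA, 37, 3), (9610, DEN, IAD, DEN, 7, 38), (9610, DEN, IAD, DEN, 7, 9), (9900, BOS, ORD, DEN, 7, 38), (9900, BOS, ORD, DEN, 7, 9)}
Natural join on dst: {(1440, SFO, IAD, MIA, 37, 26, CHI), (1440, SFO, IAD, MIA, 37, 3, CHI), (3510, MIA, MIA, DEN, 7, 38, ATL), (3510, MIA, MIA, DEN, 7, 38, LA), (3510, MIA, MIA, DEN, 7, 38, NYC), (3510, MIA, MIA, DEN, 7, 9, ATL), (3510, MIA, MIA, DEN, 7, 9, LA), (3510, MIA, MIA, DEN, 7, 9, NYC), (6080, JFK, MIA, DEN, 7, 38, ATL), (6080, JFK, MIA, DEN, 7, 38, LA), (6080, JFK, MIA, DEN, 7, 38, NYC), (6080, JFK, MIA, DEN, 7, 9, ATL), (6080, JFK, MIA, DEN, 7, 9, LA), (6080, JFK, MIA, DEN, 7, 9, NYC), (9610, DEN, IAD, DEN, 7, 38, CHI), (9610, DEN, IAD, DEN, 7, 9, CHI)}
Filtering on src ≠ DEN leaves {(1440, SFO, IAD, MIA, 37, 26, CHI), (1440, SFO, IAD, MIA, 37, 3, CHI), (3510, MIA, MIA, DEN, 7, 38, ATL), (3510, MIA, MIA, DEN, 7, 38, LA), (3510, MIA, MIA, DEN, 7, 38, NYC), (3510, MIA, MIA, DEN, 7, 9, ATL), (3510, MIA, MIA, DEN, 7, 9, LA), (3510, MIA, MIA, DEN, 7, 9, NYC), (6080, JFK, MIA, DEN, 7, 38, ATL), (6080, JFK, MIA, DEN, 7, 38, LA), (6080, JFK, MIA, DEN, 7, 38, NYC), (6080, JFK, MIA, DEN, 7, 9, ATL), (6080, JFK, MIA, DEN, 7, 9, LA), (6080, JFK, MIA, DEN, 7, 9, NYC)}.
Projecting to dist, city (7 duplicate(s) eliminated): {(1440, CHI), (3510, ATL), (3510, LA), (3510, NYC), (6080, ATL), (6080, LA), (6080, NYC)}

{(1440, CHI), (3510, ATL), (3510, LA), (3510, NYC), (6080, ATL), (6080, LA), (6080, NYC)}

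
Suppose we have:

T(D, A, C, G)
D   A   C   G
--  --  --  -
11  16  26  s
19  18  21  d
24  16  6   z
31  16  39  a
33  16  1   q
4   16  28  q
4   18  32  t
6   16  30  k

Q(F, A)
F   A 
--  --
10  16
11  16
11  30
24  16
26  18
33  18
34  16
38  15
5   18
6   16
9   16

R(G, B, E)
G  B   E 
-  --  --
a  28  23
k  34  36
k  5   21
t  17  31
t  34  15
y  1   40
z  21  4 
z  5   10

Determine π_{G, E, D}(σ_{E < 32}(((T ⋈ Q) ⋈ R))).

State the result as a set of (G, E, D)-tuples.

Joining T and Q on A yields {(11, 16, 26, s, 10), (11, 16, 26, s, 11), (11, 16, 26, s, 24), (11, 16, 26, s, 34), (11, 16, 26, s, 6), (11, 16, 26, s, 9), (19, 18, 21, d, 26), (19, 18, 21, d, 33), (19, 18, 21, d, 5), (24, 16, 6, z, 10), (24, 16, 6, z, 11), (24, 16, 6, z, 24), (24, 16, 6, z, 34), (24, 16, 6, z, 6), (24, 16, 6, z, 9), (31, 16, 39, a, 10), (31, 16, 39, a, 11), (31, 16, 39, a, 24), (31, 16, 39, a, 34), (31, 16, 39, a, 6), (31, 16, 39, a, 9), (33, 16, 1, q, 10), (33, 16, 1, q, 11), (33, 16, 1, q, 24), (33, 16, 1, q, 34), (33, 16, 1, q, 6), (33, 16, 1, q, 9), (4, 16, 28, q, 10), (4, 16, 28, q, 11), (4, 16, 28, q, 24), (4, 16, 28, q, 34), (4, 16, 28, q, 6), (4, 16, 28, q, 9), (4, 18, 32, t, 26), (4, 18, 32, t, 33), (4, 18, 32, t, 5), (6, 16, 30, k, 10), (6, 16, 30, k, 11), (6, 16, 30, k, 24), (6, 16, 30, k, 34), (6, 16, 30, k, 6), (6, 16, 30, k, 9)}.
Joining (T ⋈ Q) and R on G yields {(24, 16, 6, z, 10, 21, 4), (24, 16, 6, z, 10, 5, 10), (24, 16, 6, z, 11, 21, 4), (24, 16, 6, z, 11, 5, 10), (24, 16, 6, z, 24, 21, 4), (24, 16, 6, z, 24, 5, 10), (24, 16, 6, z, 34, 21, 4), (24, 16, 6, z, 34, 5, 10), (24, 16, 6, z, 6, 21, 4), (24, 16, 6, z, 6, 5, 10), (24, 16, 6, z, 9, 21, 4), (24, 16, 6, z, 9, 5, 10), (31, 16, 39, a, 10, 28, 23), (31, 16, 39, a, 11, 28, 23), (31, 16, 39, a, 24, 28, 23), (31, 16, 39, a, 34, 28, 23), (31, 16, 39, a, 6, 28, 23), (31, 16, 39, a, 9, 28, 23), (4, 18, 32, t, 26, 17, 31), (4, 18, 32, t, 26, 34, 15), (4, 18, 32, t, 33, 17, 31), (4, 18, 32, t, 33, 34, 15), (4, 18, 32, t, 5, 17, 31), (4, 18, 32, t, 5, 34, 15), (6, 16, 30, k, 10, 34, 36), (6, 16, 30, k, 10, 5, 21), (6, 16, 30, k, 11, 34, 36), (6, 16, 30, k, 11, 5, 21), (6, 16, 30, k, 24, 34, 36), (6, 16, 30, k, 24, 5, 21), (6, 16, 30, k, 34, 34, 36), (6, 16, 30, k, 34, 5, 21), (6, 16, 30, k, 6, 34, 36), (6, 16, 30, k, 6, 5, 21), (6, 16, 30, k, 9, 34, 36), (6, 16, 30, k, 9, 5, 21)}.
Filtering on E < 32 leaves {(24, 16, 6, z, 10, 21, 4), (24, 16, 6, z, 10, 5, 10), (24, 16, 6, z, 11, 21, 4), (24, 16, 6, z, 11, 5, 10), (24, 16, 6, z, 24, 21, 4), (24, 16, 6, z, 24, 5, 10), (24, 16, 6, z, 34, 21, 4), (24, 16, 6, z, 34, 5, 10), (24, 16, 6, z, 6, 21, 4), (24, 16, 6, z, 6, 5, 10), (24, 16, 6, z, 9, 21, 4), (24, 16, 6, z, 9, 5, 10), (31, 16, 39, a, 10, 28, 23), (31, 16, 39, a, 11, 28, 23), (31, 16, 39, a, 24, 28, 23), (31, 16, 39, a, 34, 28, 23), (31, 16, 39, a, 6, 28, 23), (31, 16, 39, a, 9, 28, 23), (4, 18, 32, t, 26, 17, 31), (4, 18, 32, t, 26, 34, 15), (4, 18, 32, t, 33, 17, 31), (4, 18, 32, t, 33, 34, 15), (4, 18, 32, t, 5, 17, 31), (4, 18, 32, t, 5, 34, 15), (6, 16, 30, k, 10, 5, 21), (6, 16, 30, k, 11, 5, 21), (6, 16, 30, k, 24, 5, 21), (6, 16, 30, k, 34, 5, 21), (6, 16, 30, k, 6, 5, 21), (6, 16, 30, k, 9, 5, 21)}.
π[G, E, D]: project onto (G, E, D) (24 duplicate(s) eliminated) → {(a, 23, 31), (k, 21, 6), (t, 15, 4), (t, 31, 4), (z, 10, 24), (z, 4, 24)}

{(a, 23, 31), (k, 21, 6), (t, 15, 4), (t, 31, 4), (z, 10, 24), (z, 4, 24)}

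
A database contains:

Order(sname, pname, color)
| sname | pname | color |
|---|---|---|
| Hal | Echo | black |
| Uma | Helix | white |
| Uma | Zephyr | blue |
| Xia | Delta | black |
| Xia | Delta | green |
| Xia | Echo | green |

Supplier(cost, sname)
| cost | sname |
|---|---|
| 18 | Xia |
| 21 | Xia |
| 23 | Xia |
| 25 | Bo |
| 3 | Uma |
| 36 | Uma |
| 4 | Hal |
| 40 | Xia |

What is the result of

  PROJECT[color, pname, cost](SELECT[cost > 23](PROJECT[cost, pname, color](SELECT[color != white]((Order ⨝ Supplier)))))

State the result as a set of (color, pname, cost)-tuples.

Order ⋈ Supplier (natural join on sname): {(Hal, Echo, black, 4), (Uma, Helix, white, 3), (Uma, Helix, white, 36), (Uma, Zephyr, blue, 3), (Uma, Zephyr, blue, 36), (Xia, Delta, black, 18), (Xia, Delta, black, 21), (Xia, Delta, black, 23), (Xia, Delta, black, 40), (Xia, Delta, green, 18), (Xia, Delta, green, 21), (Xia, Delta, green, 23), (Xia, Delta, green, 40), (Xia, Echo, green, 18), (Xia, Echo, green, 21), (Xia, Echo, green, 23), (Xia, Echo, green, 40)}
σ[color != white]: keep tuples satisfying color != white → {(Hal, Echo, black, 4), (Uma, Zephyr, blue, 3), (Uma, Zephyr, blue, 36), (Xia, Delta, black, 18), (Xia, Delta, black, 21), (Xia, Delta, black, 23), (Xia, Delta, black, 40), (Xia, Delta, green, 18), (Xia, Delta, green, 21), (Xia, Delta, green, 23), (Xia, Delta, green, 40), (Xia, Echo, green, 18), (Xia, Echo, green, 21), (Xia, Echo, green, 23), (Xia, Echo, green, 40)}
π[cost, pname, color]: project onto (cost, pname, color) → {(18, Delta, black), (18, Delta, green), (18, Echo, green), (21, Delta, black), (21, Delta, green), (21, Echo, green), (23, Delta, black), (23, Delta, green), (23, Echo, green), (3, Zephyr, blue), (36, Zephyr, blue), (4, Echo, black), (40, Delta, black), (40, Delta, green), (40, Echo, green)}
σ[cost > 23]: keep tuples satisfying cost > 23 → {(36, Zephyr, blue), (40, Delta, black), (40, Delta, green), (40, Echo, green)}
π[color, pname, cost]: project onto (color, pname, cost) → {(black, Delta, 40), (blue, Zephyr, 36), (green, Delta, 40), (green, Echo, 40)}

{(black, Delta, 40), (blue, Zephyr, 36), (green, Delta, 40), (green, Echo, 40)}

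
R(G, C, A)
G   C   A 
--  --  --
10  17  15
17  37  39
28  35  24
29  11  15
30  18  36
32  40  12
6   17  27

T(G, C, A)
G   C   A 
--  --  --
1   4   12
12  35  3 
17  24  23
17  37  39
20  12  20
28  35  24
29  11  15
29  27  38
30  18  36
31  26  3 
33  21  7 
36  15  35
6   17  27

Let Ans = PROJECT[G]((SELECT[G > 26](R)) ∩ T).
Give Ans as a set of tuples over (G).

Filtering on G > 26 leaves {(28, 35, 24), (29, 11, 15), (30, 18, 36), (32, 40, 12)}.
Intersection: {(28, 35, 24), (29, 11, 15), (30, 18, 36), (32, 40, 12)} with {(1, 4, 12), (12, 35, 3), (17, 24, 23), (17, 37, 39), (20, 12, 20), (28, 35, 24), (29, 11, 15), (29, 27, 38), (30, 18, 36), (31, 26, 3), (33, 21, 7), (36, 15, 35), (6, 17, 27)} → {(28, 35, 24), (29, 11, 15), (30, 18, 36)}
π_{G} gives {28, 29, 30}.

{28, 29, 30}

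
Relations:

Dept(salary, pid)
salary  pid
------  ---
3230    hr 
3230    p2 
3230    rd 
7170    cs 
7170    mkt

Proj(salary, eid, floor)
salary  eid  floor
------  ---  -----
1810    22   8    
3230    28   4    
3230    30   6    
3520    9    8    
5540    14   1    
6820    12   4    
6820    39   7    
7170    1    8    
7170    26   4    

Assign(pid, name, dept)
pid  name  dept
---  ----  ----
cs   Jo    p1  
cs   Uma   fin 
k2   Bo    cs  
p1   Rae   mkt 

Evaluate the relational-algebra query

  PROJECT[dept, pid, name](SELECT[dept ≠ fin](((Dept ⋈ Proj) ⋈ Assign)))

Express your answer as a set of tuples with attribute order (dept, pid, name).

Dept ⋈ Proj (natural join on salary): {(3230, hr, 28, 4), (3230, hr, 30, 6), (3230, p2, 28, 4), (3230, p2, 30, 6), (3230, rd, 28, 4), (3230, rd, 30, 6), (7170, cs, 1, 8), (7170, cs, 26, 4), (7170, mkt, 1, 8), (7170, mkt, 26, 4)}
(Dept ⋈ Proj) ⋈ Assign (natural join on pid): {(7170, cs, 1, 8, Jo, p1), (7170, cs, 1, 8, Uma, fin), (7170, cs, 26, 4, Jo, p1), (7170, cs, 26, 4, Uma, fin)}
σ[dept ≠ fin]: keep tuples satisfying dept ≠ fin → {(7170, cs, 1, 8, Jo, p1), (7170, cs, 26, 4, Jo, p1)}
π_{dept, pid, name} gives {(p1, cs, Jo)} (1 duplicate(s) eliminated).

{(p1, cs, Jo)}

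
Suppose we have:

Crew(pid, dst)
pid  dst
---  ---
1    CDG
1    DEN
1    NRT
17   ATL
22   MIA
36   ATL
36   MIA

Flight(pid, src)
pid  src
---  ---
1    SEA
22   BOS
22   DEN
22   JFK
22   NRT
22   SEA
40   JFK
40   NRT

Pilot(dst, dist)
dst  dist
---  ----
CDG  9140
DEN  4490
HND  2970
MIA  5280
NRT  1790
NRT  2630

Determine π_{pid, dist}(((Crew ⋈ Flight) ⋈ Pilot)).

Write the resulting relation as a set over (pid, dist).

{(1, 1790), (1, 2630), (1, 4490), (1, 9140), (22, 5280)}

Crew ⋈ Flight (natural join on pid): {(1, CDG, SEA), (1, DEN, SEA), (1, NRT, SEA), (22, MIA, BOS), (22, MIA, DEN), (22, MIA, JFK), (22, MIA, NRT), (22, MIA, SEA)}
(Crew ⋈ Flight) ⋈ Pilot (natural join on dst): {(1, CDG, SEA, 9140), (1, DEN, SEA, 4490), (1, NRT, SEA, 1790), (1, NRT, SEA, 2630), (22, MIA, BOS, 5280), (22, MIA, DEN, 5280), (22, MIA, JFK, 5280), (22, MIA, NRT, 5280), (22, MIA, SEA, 5280)}
π[pid, dist]: project onto (pid, dist) (4 duplicate(s) eliminated) → {(1, 1790), (1, 2630), (1, 4490), (1, 9140), (22, 5280)}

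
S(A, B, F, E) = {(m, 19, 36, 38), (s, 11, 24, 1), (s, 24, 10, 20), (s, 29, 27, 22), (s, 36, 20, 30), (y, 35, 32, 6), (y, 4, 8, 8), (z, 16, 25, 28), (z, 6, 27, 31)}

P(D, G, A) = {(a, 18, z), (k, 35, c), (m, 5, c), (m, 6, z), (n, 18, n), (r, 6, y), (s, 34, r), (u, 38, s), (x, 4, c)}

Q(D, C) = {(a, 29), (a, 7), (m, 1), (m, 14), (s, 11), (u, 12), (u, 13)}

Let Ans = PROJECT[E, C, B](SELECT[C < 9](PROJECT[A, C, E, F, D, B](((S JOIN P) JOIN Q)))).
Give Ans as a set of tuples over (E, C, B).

{(28, 1, 16), (28, 7, 16), (31, 1, 6), (31, 7, 6)}

S ⋈ P (natural join on A): {(s, 11, 24, 1, u, 38), (s, 24, 10, 20, u, 38), (s, 29, 27, 22, u, 38), (s, 36, 20, 30, u, 38), (y, 35, 32, 6, r, 6), (y, 4, 8, 8, r, 6), (z, 16, 25, 28, a, 18), (z, 16, 25, 28, m, 6), (z, 6, 27, 31, a, 18), (z, 6, 27, 31, m, 6)}
(S JOIN P) ⋈ Q (natural join on D): {(s, 11, 24, 1, u, 38, 12), (s, 11, 24, 1, u, 38, 13), (s, 24, 10, 20, u, 38, 12), (s, 24, 10, 20, u, 38, 13), (s, 29, 27, 22, u, 38, 12), (s, 29, 27, 22, u, 38, 13), (s, 36, 20, 30, u, 38, 12), (s, 36, 20, 30, u, 38, 13), (z, 16, 25, 28, a, 18, 29), (z, 16, 25, 28, a, 18, 7), (z, 16, 25, 28, m, 6, 1), (z, 16, 25, 28, m, 6, 14), (z, 6, 27, 31, a, 18, 29), (z, 6, 27, 31, a, 18, 7), (z, 6, 27, 31, m, 6, 1), (z, 6, 27, 31, m, 6, 14)}
π_{A, C, E, F, D, B} gives {(s, 12, 1, 24, u, 11), (s, 12, 20, 10, u, 24), (s, 12, 22, 27, u, 29), (s, 12, 30, 20, u, 36), (s, 13, 1, 24, u, 11), (s, 13, 20, 10, u, 24), (s, 13, 22, 27, u, 29), (s, 13, 30, 20, u, 36), (z, 1, 28, 25, m, 16), (z, 1, 31, 27, m, 6), (z, 14, 28, 25, m, 16), (z, 14, 31, 27, m, 6), (z, 29, 28, 25, a, 16), (z, 29, 31, 27, a, 6), (z, 7, 28, 25, a, 16), (z, 7, 31, 27, a, 6)}.
Apply σ_{C < 9}; surviving tuples: {(z, 1, 28, 25, m, 16), (z, 1, 31, 27, m, 6), (z, 7, 28, 25, a, 16), (z, 7, 31, 27, a, 6)}
π_{E, C, B} gives {(28, 1, 16), (28, 7, 16), (31, 1, 6), (31, 7, 6)}.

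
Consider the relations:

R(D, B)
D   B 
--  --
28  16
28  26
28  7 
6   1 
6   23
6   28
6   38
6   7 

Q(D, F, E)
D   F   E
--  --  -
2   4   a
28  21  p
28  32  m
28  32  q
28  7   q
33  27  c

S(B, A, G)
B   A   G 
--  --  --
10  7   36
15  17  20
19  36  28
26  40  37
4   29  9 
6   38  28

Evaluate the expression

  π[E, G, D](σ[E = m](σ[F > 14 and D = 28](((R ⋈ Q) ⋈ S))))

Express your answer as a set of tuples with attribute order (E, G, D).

Natural join on D: {(28, 16, 21, p), (28, 16, 32, m), (28, 16, 32, q), (28, 16, 7, q), (28, 26, 21, p), (28, 26, 32, m), (28, 26, 32, q), (28, 26, 7, q), (28, 7, 21, p), (28, 7, 32, m), (28, 7, 32, q), (28, 7, 7, q)}
Natural join on B: {(28, 26, 21, p, 40, 37), (28, 26, 32, m, 40, 37), (28, 26, 32, q, 40, 37), (28, 26, 7, q, 40, 37)}
Apply σ_{F > 14 and D = 28}; surviving tuples: {(28, 26, 21, p, 40, 37), (28, 26, 32, m, 40, 37), (28, 26, 32, q, 40, 37)}
Apply σ_{E = m}; surviving tuples: {(28, 26, 32, m, 40, 37)}
π_{E, G, D} gives {(m, 37, 28)}.

{(m, 37, 28)}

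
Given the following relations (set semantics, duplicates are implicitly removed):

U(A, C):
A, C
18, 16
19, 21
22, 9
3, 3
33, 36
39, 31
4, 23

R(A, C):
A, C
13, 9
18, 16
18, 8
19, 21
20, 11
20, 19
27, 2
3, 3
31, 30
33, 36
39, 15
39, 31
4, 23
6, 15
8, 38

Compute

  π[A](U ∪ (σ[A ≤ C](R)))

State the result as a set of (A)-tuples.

{18, 19, 22, 3, 33, 39, 4, 6, 8}

Selection A ≤ C: {(19, 21), (3, 3), (33, 36), (4, 23), (6, 15), (8, 38)}
Set union of the two operands is {(18, 16), (19, 21), (22, 9), (3, 3), (33, 36), (39, 31), (4, 23), (6, 15), (8, 38)}.
π[A]: project onto (A) → {18, 19, 22, 3, 33, 39, 4, 6, 8}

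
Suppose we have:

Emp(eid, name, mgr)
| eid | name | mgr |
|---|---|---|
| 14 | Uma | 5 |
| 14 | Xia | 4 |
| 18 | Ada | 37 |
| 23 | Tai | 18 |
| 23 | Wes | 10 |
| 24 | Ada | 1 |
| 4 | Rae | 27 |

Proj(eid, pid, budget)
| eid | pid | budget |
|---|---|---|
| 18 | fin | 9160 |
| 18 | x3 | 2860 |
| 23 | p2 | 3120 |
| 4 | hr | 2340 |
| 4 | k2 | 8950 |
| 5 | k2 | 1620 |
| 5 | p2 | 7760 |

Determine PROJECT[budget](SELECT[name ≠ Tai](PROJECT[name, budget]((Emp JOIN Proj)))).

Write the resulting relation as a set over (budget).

{2340, 2860, 3120, 8950, 9160}

Emp ⋈ Proj (natural join on eid): {(18, Ada, 37, fin, 9160), (18, Ada, 37, x3, 2860), (23, Tai, 18, p2, 3120), (23, Wes, 10, p2, 3120), (4, Rae, 27, hr, 2340), (4, Rae, 27, k2, 8950)}
π[name, budget]: project onto (name, budget) → {(Ada, 2860), (Ada, 9160), (Rae, 2340), (Rae, 8950), (Tai, 3120), (Wes, 3120)}
Apply σ_{name ≠ Tai}; surviving tuples: {(Ada, 2860), (Ada, 9160), (Rae, 2340), (Rae, 8950), (Wes, 3120)}
π[budget]: project onto (budget) → {2340, 2860, 3120, 8950, 9160}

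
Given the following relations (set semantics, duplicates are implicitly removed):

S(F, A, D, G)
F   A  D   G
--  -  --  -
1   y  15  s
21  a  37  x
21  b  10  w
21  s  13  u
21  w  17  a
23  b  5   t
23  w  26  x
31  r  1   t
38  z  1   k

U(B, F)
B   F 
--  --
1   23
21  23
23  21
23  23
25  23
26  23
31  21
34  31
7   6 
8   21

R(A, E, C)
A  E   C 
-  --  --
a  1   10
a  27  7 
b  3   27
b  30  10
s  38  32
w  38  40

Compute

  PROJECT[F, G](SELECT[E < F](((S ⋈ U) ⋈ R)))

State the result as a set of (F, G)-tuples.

{(21, w), (21, x), (23, t)}

Joining S and U on F yields {(21, a, 37, x, 23), (21, a, 37, x, 31), (21, a, 37, x, 8), (21, b, 10, w, 23), (21, b, 10, w, 31), (21, b, 10, w, 8), (21, s, 13, u, 23), (21, s, 13, u, 31), (21, s, 13, u, 8), (21, w, 17, a, 23), (21, w, 17, a, 31), (21, w, 17, a, 8), (23, b, 5, t, 1), (23, b, 5, t, 21), (23, b, 5, t, 23), (23, b, 5, t, 25), (23, b, 5, t, 26), (23, w, 26, x, 1), (23, w, 26, x, 21), (23, w, 26, x, 23), (23, w, 26, x, 25), (23, w, 26, x, 26), (31, r, 1, t, 34)}.
Joining (S ⋈ U) and R on A yields {(21, a, 37, x, 23, 1, 10), (21, a, 37, x, 23, 27, 7), (21, a, 37, x, 31, 1, 10), (21, a, 37, x, 31, 27, 7), (21, a, 37, x, 8, 1, 10), (21, a, 37, x, 8, 27, 7), (21, b, 10, w, 23, 3, 27), (21, b, 10, w, 23, 30, 10), (21, b, 10, w, 31, 3, 27), (21, b, 10, w, 31, 30, 10), (21, b, 10, w, 8, 3, 27), (21, b, 10, w, 8, 30, 10), (21, s, 13, u, 23, 38, 32), (21, s, 13, u, 31, 38, 32), (21, s, 13, u, 8, 38, 32), (21, w, 17, a, 23, 38, 40), (21, w, 17, a, 31, 38, 40), (21, w, 17, a, 8, 38, 40), (23, b, 5, t, 1, 3, 27), (23, b, 5, t, 1, 30, 10), (23, b, 5, t, 21, 3, 27), (23, b, 5, t, 21, 30, 10), (23, b, 5, t, 23, 3, 27), (23, b, 5, t, 23, 30, 10), (23, b, 5, t, 25, 3, 27), (23, b, 5, t, 25, 30, 10), (23, b, 5, t, 26, 3, 27), (23, b, 5, t, 26, 30, 10), (23, w, 26, x, 1, 38, 40), (23, w, 26, x, 21, 38, 40), (23, w, 26, x, 23, 38, 40), (23, w, 26, x, 25, 38, 40), (23, w, 26, x, 26, 38, 40)}.
Apply σ_{E < F}; surviving tuples: {(21, a, 37, x, 23, 1, 10), (21, a, 37, x, 31, 1, 10), (21, a, 37, x, 8, 1, 10), (21, b, 10, w, 23, 3, 27), (21, b, 10, w, 31, 3, 27), (21, b, 10, w, 8, 3, 27), (23, b, 5, t, 1, 3, 27), (23, b, 5, t, 21, 3, 27), (23, b, 5, t, 23, 3, 27), (23, b, 5, t, 25, 3, 27), (23, b, 5, t, 26, 3, 27)}
π_{F, G} gives {(21, w), (21, x), (23, t)} (8 duplicate(s) eliminated).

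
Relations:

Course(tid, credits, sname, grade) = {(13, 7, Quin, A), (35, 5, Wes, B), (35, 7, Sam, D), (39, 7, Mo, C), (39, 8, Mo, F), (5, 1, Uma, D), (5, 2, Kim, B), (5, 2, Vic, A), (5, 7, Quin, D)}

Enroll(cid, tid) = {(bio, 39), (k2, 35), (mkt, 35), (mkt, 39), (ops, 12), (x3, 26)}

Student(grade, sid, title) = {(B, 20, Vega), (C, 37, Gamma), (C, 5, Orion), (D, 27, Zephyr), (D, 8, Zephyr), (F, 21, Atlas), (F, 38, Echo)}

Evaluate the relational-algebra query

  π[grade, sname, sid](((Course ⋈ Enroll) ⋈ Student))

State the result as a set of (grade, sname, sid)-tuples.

Course ⋈ Enroll (natural join on tid): {(35, 5, Wes, B, k2), (35, 5, Wes, B, mkt), (35, 7, Sam, D, k2), (35, 7, Sam, D, mkt), (39, 7, Mo, C, bio), (39, 7, Mo, C, mkt), (39, 8, Mo, F, bio), (39, 8, Mo, F, mkt)}
(Course ⋈ Enroll) ⋈ Student (natural join on grade): {(35, 5, Wes, B, k2, 20, Vega), (35, 5, Wes, B, mkt, 20, Vega), (35, 7, Sam, D, k2, 27, Zephyr), (35, 7, Sam, D, k2, 8, Zephyr), (35, 7, Sam, D, mkt, 27, Zephyr), (35, 7, Sam, D, mkt, 8, Zephyr), (39, 7, Mo, C, bio, 37, Gamma), (39, 7, Mo, C, bio, 5, Orion), (39, 7, Mo, C, mkt, 37, Gamma), (39, 7, Mo, C, mkt, 5, Orion), (39, 8, Mo, F, bio, 21, Atlas), (39, 8, Mo, F, bio, 38, Echo), (39, 8, Mo, F, mkt, 21, Atlas), (39, 8, Mo, F, mkt, 38, Echo)}
Keep only column(s) grade, sname, sid (7 duplicate(s) eliminated): {(B, Wes, 20), (C, Mo, 37), (C, Mo, 5), (D, Sam, 27), (D, Sam, 8), (F, Mo, 21), (F, Mo, 38)}

{(B, Wes, 20), (C, Mo, 37), (C, Mo, 5), (D, Sam, 27), (D, Sam, 8), (F, Mo, 21), (F, Mo, 38)}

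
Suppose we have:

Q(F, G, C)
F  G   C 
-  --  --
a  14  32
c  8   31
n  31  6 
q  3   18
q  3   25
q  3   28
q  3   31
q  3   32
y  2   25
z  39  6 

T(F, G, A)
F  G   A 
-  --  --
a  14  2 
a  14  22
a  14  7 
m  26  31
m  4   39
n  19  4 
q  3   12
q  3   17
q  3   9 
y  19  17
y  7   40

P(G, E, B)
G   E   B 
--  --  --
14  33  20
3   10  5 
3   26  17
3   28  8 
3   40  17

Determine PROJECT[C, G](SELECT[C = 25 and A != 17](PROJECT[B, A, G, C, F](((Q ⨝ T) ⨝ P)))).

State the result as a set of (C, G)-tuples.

Q ⋈ T (natural join on F, G): {(a, 14, 32, 2), (a, 14, 32, 22), (a, 14, 32, 7), (q, 3, 18, 12), (q, 3, 18, 17), (q, 3, 18, 9), (q, 3, 25, 12), (q, 3, 25, 17), (q, 3, 25, 9), (q, 3, 28, 12), (q, 3, 28, 17), (q, 3, 28, 9), (q, 3, 31, 12), (q, 3, 31, 17), (q, 3, 31, 9), (q, 3, 32, 12), (q, 3, 32, 17), (q, 3, 32, 9)}
(Q ⨝ T) ⋈ P (natural join on G): {(a, 14, 32, 2, 33, 20), (a, 14, 32, 22, 33, 20), (a, 14, 32, 7, 33, 20), (q, 3, 18, 12, 10, 5), (q, 3, 18, 12, 26, 17), (q, 3, 18, 12, 28, 8), (q, 3, 18, 12, 40, 17), (q, 3, 18, 17, 10, 5), (q, 3, 18, 17, 26, 17), (q, 3, 18, 17, 28, 8), (q, 3, 18, 17, 40, 17), (q, 3, 18, 9, 10, 5), (q, 3, 18, 9, 26, 17), (q, 3, 18, 9, 28, 8), (q, 3, 18, 9, 40, 17), (q, 3, 25, 12, 10, 5), (q, 3, 25, 12, 26, 17), (q, 3, 25, 12, 28, 8), (q, 3, 25, 12, 40, 17), (q, 3, 25, 17, 10, 5), (q, 3, 25, 17, 26, 17), (q, 3, 25, 17, 28, 8), (q, 3, 25, 17, 40, 17), (q, 3, 25, 9, 10, 5), (q, 3, 25, 9, 26, 17), (q, 3, 25, 9, 28, 8), (q, 3, 25, 9, 40, 17), (q, 3, 28, 12, 10, 5), (q, 3, 28, 12, 26, 17), (q, 3, 28, 12, 28, 8), (q, 3, 28, 12, 40, 17), (q, 3, 28, 17, 10, 5), (q, 3, 28, 17, 26, 17), (q, 3, 28, 17, 28, 8), (q, 3, 28, 17, 40, 17), (q, 3, 28, 9, 10, 5), (q, 3, 28, 9, 26, 17), (q, 3, 28, 9, 28, 8), (q, 3, 28, 9, 40, 17), (q, 3, 31, 12, 10, 5), (q, 3, 31, 12, 26, 17), (q, 3, 31, 12, 28, 8), (q, 3, 31, 12, 40, 17), (q, 3, 31, 17, 10, 5), (q, 3, 31, 17, 26, 17), (q, 3, 31, 17, 28, 8), (q, 3, 31, 17, 40, 17), (q, 3, 31, 9, 10, 5), (q, 3, 31, 9, 26, 17), (q, 3, 31, 9, 28, 8), (q, 3, 31, 9, 40, 17), (q, 3, 32, 12, 10, 5), (q, 3, 32, 12, 26, 17), (q, 3, 32, 12, 28, 8), (q, 3, 32, 12, 40, 17), (q, 3, 32, 17, 10, 5), (q, 3, 32, 17, 26, 17), (q, 3, 32, 17, 28, 8), (q, 3, 32, 17, 40, 17), (q, 3, 32, 9, 10, 5), (q, 3, 32, 9, 26, 17), (q, 3, 32, 9, 28, 8), (q, 3, 32, 9, 40, 17)}
π[B, A, G, C, F]: project onto (B, A, G, C, F) (15 duplicate(s) eliminated) → {(17, 12, 3, 18, q), (17, 12, 3, 25, q), (17, 12, 3, 28, q), (17, 12, 3, 31, q), (17, 12, 3, 32, q), (17, 17, 3, 18, q), (17, 17, 3, 25, q), (17, 17, 3, 28, q), (17, 17, 3, 31, q), (17, 17, 3, 32, q), (17, 9, 3, 18, q), (17, 9, 3, 25, q), (17, 9, 3, 28, q), (17, 9, 3, 31, q), (17, 9, 3, 32, q), (20, 2, 14, 32, a), (20, 22, 14, 32, a), (20, 7, 14, 32, a), (5, 12, 3, 18, q), (5, 12, 3, 25, q), (5, 12, 3, 28, q), (5, 12, 3, 31, q), (5, 12, 3, 32, q), (5, 17, 3, 18, q), (5, 17, 3, 25, q), (5, 17, 3, 28, q), (5, 17, 3, 31, q), (5, 17, 3, 32, q), (5, 9, 3, 18, q), (5, 9, 3, 25, q), (5, 9, 3, 28, q), (5, 9, 3, 31, q), (5, 9, 3, 32, q), (8, 12, 3, 18, q), (8, 12, 3, 25, q), (8, 12, 3, 28, q), (8, 12, 3, 31, q), (8, 12, 3, 32, q), (8, 17, 3, 18, q), (8, 17, 3, 25, q), (8, 17, 3, 28, q), (8, 17, 3, 31, q), (8, 17, 3, 32, q), (8, 9, 3, 18, q), (8, 9, 3, 25, q), (8, 9, 3, 28, q), (8, 9, 3, 31, q), (8, 9, 3, 32, q)}
Apply σ_{C = 25 and A != 17}; surviving tuples: {(17, 12, 3, 25, q), (17, 9, 3, 25, q), (5, 12, 3, 25, q), (5, 9, 3, 25, q), (8, 12, 3, 25, q), (8, 9, 3, 25, q)}
π[C, G]: project onto (C, G) (5 duplicate(s) eliminated) → {(25, 3)}

{(25, 3)}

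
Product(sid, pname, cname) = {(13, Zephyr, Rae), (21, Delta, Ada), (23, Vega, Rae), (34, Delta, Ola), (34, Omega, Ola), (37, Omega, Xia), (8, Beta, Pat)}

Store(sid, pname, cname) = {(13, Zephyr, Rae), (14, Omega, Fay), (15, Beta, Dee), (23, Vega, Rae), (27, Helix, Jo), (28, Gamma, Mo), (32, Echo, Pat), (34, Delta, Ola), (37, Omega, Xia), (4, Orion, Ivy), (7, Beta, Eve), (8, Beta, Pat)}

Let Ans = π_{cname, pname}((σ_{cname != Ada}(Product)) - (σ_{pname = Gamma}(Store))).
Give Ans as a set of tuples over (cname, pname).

{(Ola, Delta), (Ola, Omega), (Pat, Beta), (Rae, Vega), (Rae, Zephyr), (Xia, Omega)}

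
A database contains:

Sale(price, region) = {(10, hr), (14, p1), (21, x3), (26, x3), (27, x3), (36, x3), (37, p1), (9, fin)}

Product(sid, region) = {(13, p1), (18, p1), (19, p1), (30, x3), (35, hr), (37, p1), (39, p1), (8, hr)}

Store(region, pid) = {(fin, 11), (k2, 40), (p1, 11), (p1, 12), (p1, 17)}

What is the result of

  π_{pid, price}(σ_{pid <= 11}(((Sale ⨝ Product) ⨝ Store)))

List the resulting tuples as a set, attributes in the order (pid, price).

{(11, 14), (11, 37)}

Sale ⋈ Product (natural join on region): {(10, hr, 35), (10, hr, 8), (14, p1, 13), (14, p1, 18), (14, p1, 19), (14, p1, 37), (14, p1, 39), (21, x3, 30), (26, x3, 30), (27, x3, 30), (36, x3, 30), (37, p1, 13), (37, p1, 18), (37, p1, 19), (37, p1, 37), (37, p1, 39)}
(Sale ⨝ Product) ⋈ Store (natural join on region): {(14, p1, 13, 11), (14, p1, 13, 12), (14, p1, 13, 17), (14, p1, 18, 11), (14, p1, 18, 12), (14, p1, 18, 17), (14, p1, 19, 11), (14, p1, 19, 12), (14, p1, 19, 17), (14, p1, 37, 11), (14, p1, 37, 12), (14, p1, 37, 17), (14, p1, 39, 11), (14, p1, 39, 12), (14, p1, 39, 17), (37, p1, 13, 11), (37, p1, 13, 12), (37, p1, 13, 17), (37, p1, 18, 11), (37, p1, 18, 12), (37, p1, 18, 17), (37, p1, 19, 11), (37, p1, 19, 12), (37, p1, 19, 17), (37, p1, 37, 11), (37, p1, 37, 12), (37, p1, 37, 17), (37, p1, 39, 11), (37, p1, 39, 12), (37, p1, 39, 17)}
Apply σ_{pid <= 11}; surviving tuples: {(14, p1, 13, 11), (14, p1, 18, 11), (14, p1, 19, 11), (14, p1, 37, 11), (14, p1, 39, 11), (37, p1, 13, 11), (37, p1, 18, 11), (37, p1, 19, 11), (37, p1, 37, 11), (37, p1, 39, 11)}
Keep only column(s) pid, price (8 duplicate(s) eliminated): {(11, 14), (11, 37)}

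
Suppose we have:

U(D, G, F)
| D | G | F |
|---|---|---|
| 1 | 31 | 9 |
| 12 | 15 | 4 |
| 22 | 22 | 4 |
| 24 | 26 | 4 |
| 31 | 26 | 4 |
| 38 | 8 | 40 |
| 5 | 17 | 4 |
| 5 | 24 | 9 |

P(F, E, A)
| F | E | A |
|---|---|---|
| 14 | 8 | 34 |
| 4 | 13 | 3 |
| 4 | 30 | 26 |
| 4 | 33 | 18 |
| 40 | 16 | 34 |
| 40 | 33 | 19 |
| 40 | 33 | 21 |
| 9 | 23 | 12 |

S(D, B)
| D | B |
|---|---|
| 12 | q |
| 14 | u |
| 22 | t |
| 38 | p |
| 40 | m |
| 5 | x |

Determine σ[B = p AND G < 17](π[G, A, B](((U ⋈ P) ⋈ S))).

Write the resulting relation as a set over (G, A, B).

{(8, 19, p), (8, 21, p), (8, 34, p)}

Joining U and P on F yields {(1, 31, 9, 23, 12), (12, 15, 4, 13, 3), (12, 15, 4, 30, 26), (12, 15, 4, 33, 18), (22, 22, 4, 13, 3), (22, 22, 4, 30, 26), (22, 22, 4, 33, 18), (24, 26, 4, 13, 3), (24, 26, 4, 30, 26), (24, 26, 4, 33, 18), (31, 26, 4, 13, 3), (31, 26, 4, 30, 26), (31, 26, 4, 33, 18), (38, 8, 40, 16, 34), (38, 8, 40, 33, 19), (38, 8, 40, 33, 21), (5, 17, 4, 13, 3), (5, 17, 4, 30, 26), (5, 17, 4, 33, 18), (5, 24, 9, 23, 12)}.
Joining (U ⋈ P) and S on D yields {(12, 15, 4, 13, 3, q), (12, 15, 4, 30, 26, q), (12, 15, 4, 33, 18, q), (22, 22, 4, 13, 3, t), (22, 22, 4, 30, 26, t), (22, 22, 4, 33, 18, t), (38, 8, 40, 16, 34, p), (38, 8, 40, 33, 19, p), (38, 8, 40, 33, 21, p), (5, 17, 4, 13, 3, x), (5, 17, 4, 30, 26, x), (5, 17, 4, 33, 18, x), (5, 24, 9, 23, 12, x)}.
Projecting to G, A, B: {(15, 18, q), (15, 26, q), (15, 3, q), (17, 18, x), (17, 26, x), (17, 3, x), (22, 18, t), (22, 26, t), (22, 3, t), (24, 12, x), (8, 19, p), (8, 21, p), (8, 34, p)}
Filtering on B = p AND G < 17 leaves {(8, 19, p), (8, 21, p), (8, 34, p)}.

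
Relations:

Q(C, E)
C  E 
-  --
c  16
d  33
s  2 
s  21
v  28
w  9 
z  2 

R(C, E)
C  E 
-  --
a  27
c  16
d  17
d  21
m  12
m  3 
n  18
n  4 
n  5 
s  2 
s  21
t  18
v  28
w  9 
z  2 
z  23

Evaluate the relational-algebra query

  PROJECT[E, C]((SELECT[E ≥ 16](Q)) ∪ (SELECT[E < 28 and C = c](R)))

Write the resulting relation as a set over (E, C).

Selection E ≥ 16: {(c, 16), (d, 33), (s, 21), (v, 28)}
Selection E < 28 and C = c: {(c, 16)}
Set union of the two operands is {(c, 16), (d, 33), (s, 21), (v, 28)}.
Keep only column(s) E, C: {(16, c), (21, s), (28, v), (33, d)}

{(16, c), (21, s), (28, v), (33, d)}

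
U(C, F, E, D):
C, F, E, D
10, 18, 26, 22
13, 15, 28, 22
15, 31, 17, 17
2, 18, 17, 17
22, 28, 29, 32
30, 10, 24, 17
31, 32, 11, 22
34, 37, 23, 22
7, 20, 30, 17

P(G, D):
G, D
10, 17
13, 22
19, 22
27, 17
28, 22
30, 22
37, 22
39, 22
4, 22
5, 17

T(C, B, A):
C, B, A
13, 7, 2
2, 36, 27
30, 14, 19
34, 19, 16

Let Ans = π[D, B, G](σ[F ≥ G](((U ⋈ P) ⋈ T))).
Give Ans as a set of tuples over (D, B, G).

{(17, 14, 10), (17, 14, 5), (17, 36, 10), (17, 36, 5), (22, 19, 13), (22, 19, 19), (22, 19, 28), (22, 19, 30), (22, 19, 37), (22, 19, 4), (22, 7, 13), (22, 7, 4)}

Natural join on D: {(10, 18, 26, 22, 13), (10, 18, 26, 22, 19), (10, 18, 26, 22, 28), (10, 18, 26, 22, 30), (10, 18, 26, 22, 37), (10, 18, 26, 22, 39), (10, 18, 26, 22, 4), (13, 15, 28, 22, 13), (13, 15, 28, 22, 19), (13, 15, 28, 22, 28), (13, 15, 28, 22, 30), (13, 15, 28, 22, 37), (13, 15, 28, 22, 39), (13, 15, 28, 22, 4), (15, 31, 17, 17, 10), (15, 31, 17, 17, 27), (15, 31, 17, 17, 5), (2, 18, 17, 17, 10), (2, 18, 17, 17, 27), (2, 18, 17, 17, 5), (30, 10, 24, 17, 10), (30, 10, 24, 17, 27), (30, 10, 24, 17, 5), (31, 32, 11, 22, 13), (31, 32, 11, 22, 19), (31, 32, 11, 22, 28), (31, 32, 11, 22, 30), (31, 32, 11, 22, 37), (31, 32, 11, 22, 39), (31, 32, 11, 22, 4), (34, 37, 23, 22, 13), (34, 37, 23, 22, 19), (34, 37, 23, 22, 28), (34, 37, 23, 22, 30), (34, 37, 23, 22, 37), (34, 37, 23, 22, 39), (34, 37, 23, 22, 4), (7, 20, 30, 17, 10), (7, 20, 30, 17, 27), (7, 20, 30, 17, 5)}
Natural join on C: {(13, 15, 28, 22, 13, 7, 2), (13, 15, 28, 22, 19, 7, 2), (13, 15, 28, 22, 28, 7, 2), (13, 15, 28, 22, 30, 7, 2), (13, 15, 28, 22, 37, 7, 2), (13, 15, 28, 22, 39, 7, 2), (13, 15, 28, 22, 4, 7, 2), (2, 18, 17, 17, 10, 36, 27), (2, 18, 17, 17, 27, 36, 27), (2, 18, 17, 17, 5, 36, 27), (30, 10, 24, 17, 10, 14, 19), (30, 10, 24, 17, 27, 14, 19), (30, 10, 24, 17, 5, 14, 19), (34, 37, 23, 22, 13, 19, 16), (34, 37, 23, 22, 19, 19, 16), (34, 37, 23, 22, 28, 19, 16), (34, 37, 23, 22, 30, 19, 16), (34, 37, 23, 22, 37, 19, 16), (34, 37, 23, 22, 39, 19, 16), (34, 37, 23, 22, 4, 19, 16)}
Apply σ_{F ≥ G}; surviving tuples: {(13, 15, 28, 22, 13, 7, 2), (13, 15, 28, 22, 4, 7, 2), (2, 18, 17, 17, 10, 36, 27), (2, 18, 17, 17, 5, 36, 27), (30, 10, 24, 17, 10, 14, 19), (30, 10, 24, 17, 5, 14, 19), (34, 37, 23, 22, 13, 19, 16), (34, 37, 23, 22, 19, 19, 16), (34, 37, 23, 22, 28, 19, 16), (34, 37, 23, 22, 30, 19, 16), (34, 37, 23, 22, 37, 19, 16), (34, 37, 23, 22, 4, 19, 16)}
Keep only column(s) D, B, G: {(17, 14, 10), (17, 14, 5), (17, 36, 10), (17, 36, 5), (22, 19, 13), (22, 19, 19), (22, 19, 28), (22, 19, 30), (22, 19, 37), (22, 19, 4), (22, 7, 13), (22, 7, 4)}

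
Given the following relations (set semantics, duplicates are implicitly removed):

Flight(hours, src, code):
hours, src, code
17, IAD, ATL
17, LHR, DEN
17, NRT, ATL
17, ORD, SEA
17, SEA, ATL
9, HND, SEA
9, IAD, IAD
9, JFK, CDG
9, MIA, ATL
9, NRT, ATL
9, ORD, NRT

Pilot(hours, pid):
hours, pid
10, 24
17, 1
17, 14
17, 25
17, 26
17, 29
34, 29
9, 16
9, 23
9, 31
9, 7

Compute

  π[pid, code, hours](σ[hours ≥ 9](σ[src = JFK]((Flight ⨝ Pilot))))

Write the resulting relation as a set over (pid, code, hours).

Joining Flight and Pilot on hours yields {(17, IAD, ATL, 1), (17, IAD, ATL, 14), (17, IAD, ATL, 25), (17, IAD, ATL, 26), (17, IAD, ATL, 29), (17, LHR, DEN, 1), (17, LHR, DEN, 14), (17, LHR, DEN, 25), (17, LHR, DEN, 26), (17, LHR, DEN, 29), (17, NRT, ATL, 1), (17, NRT, ATL, 14), (17, NRT, ATL, 25), (17, NRT, ATL, 26), (17, NRT, ATL, 29), (17, ORD, SEA, 1), (17, ORD, SEA, 14), (17, ORD, SEA, 25), (17, ORD, SEA, 26), (17, ORD, SEA, 29), (17, SEA, ATL, 1), (17, SEA, ATL, 14), (17, SEA, ATL, 25), (17, SEA, ATL, 26), (17, SEA, ATL, 29), (9, HND, SEA, 16), (9, HND, SEA, 23), (9, HND, SEA, 31), (9, HND, SEA, 7), (9, IAD, IAD, 16), (9, IAD, IAD, 23), (9, IAD, IAD, 31), (9, IAD, IAD, 7), (9, JFK, CDG, 16), (9, JFK, CDG, 23), (9, JFK, CDG, 31), (9, JFK, CDG, 7), (9, MIA, ATL, 16), (9, MIA, ATL, 23), (9, MIA, ATL, 31), (9, MIA, ATL, 7), (9, NRT, ATL, 16), (9, NRT, ATL, 23), (9, NRT, ATL, 31), (9, NRT, ATL, 7), (9, ORD, NRT, 16), (9, ORD, NRT, 23), (9, ORD, NRT, 31), (9, ORD, NRT, 7)}.
σ[src = JFK]: keep tuples satisfying src = JFK → {(9, JFK, CDG, 16), (9, JFK, CDG, 23), (9, JFK, CDG, 31), (9, JFK, CDG, 7)}
σ[hours ≥ 9]: keep tuples satisfying hours ≥ 9 → {(9, JFK, CDG, 16), (9, JFK, CDG, 23), (9, JFK, CDG, 31), (9, JFK, CDG, 7)}
Projecting to pid, code, hours: {(16, CDG, 9), (23, CDG, 9), (31, CDG, 9), (7, CDG, 9)}

{(16, CDG, 9), (23, CDG, 9), (31, CDG, 9), (7, CDG, 9)}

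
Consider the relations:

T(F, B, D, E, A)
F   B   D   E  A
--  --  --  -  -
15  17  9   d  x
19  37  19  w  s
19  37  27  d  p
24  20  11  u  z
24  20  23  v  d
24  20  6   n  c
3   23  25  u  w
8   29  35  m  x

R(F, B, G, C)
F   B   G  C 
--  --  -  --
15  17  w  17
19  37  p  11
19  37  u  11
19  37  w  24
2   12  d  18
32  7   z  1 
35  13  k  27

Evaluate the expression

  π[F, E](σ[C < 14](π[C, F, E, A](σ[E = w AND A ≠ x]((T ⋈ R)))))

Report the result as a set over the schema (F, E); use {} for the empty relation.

T ⋈ R (natural join on F, B): {(15, 17, 9, d, x, w, 17), (19, 37, 19, w, s, p, 11), (19, 37, 19, w, s, u, 11), (19, 37, 19, w, s, w, 24), (19, 37, 27, d, p, p, 11), (19, 37, 27, d, p, u, 11), (19, 37, 27, d, p, w, 24)}
σ[E = w AND A ≠ x]: keep tuples satisfying E = w AND A ≠ x → {(19, 37, 19, w, s, p, 11), (19, 37, 19, w, s, u, 11), (19, 37, 19, w, s, w, 24)}
π[C, F, E, A]: project onto (C, F, E, A) (1 duplicate(s) eliminated) → {(11, 19, w, s), (24, 19, w, s)}
σ[C < 14]: keep tuples satisfying C < 14 → {(11, 19, w, s)}
π[F, E]: project onto (F, E) → {(19, w)}

{(19, w)}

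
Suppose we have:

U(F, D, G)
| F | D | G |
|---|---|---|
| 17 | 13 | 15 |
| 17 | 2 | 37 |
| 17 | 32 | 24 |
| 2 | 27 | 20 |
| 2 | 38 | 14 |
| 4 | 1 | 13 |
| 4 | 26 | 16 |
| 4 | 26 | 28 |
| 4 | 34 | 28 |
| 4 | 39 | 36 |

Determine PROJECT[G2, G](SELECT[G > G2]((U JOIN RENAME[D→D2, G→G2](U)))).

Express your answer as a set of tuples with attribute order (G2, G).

{(13, 16), (13, 28), (13, 36), (14, 20), (15, 24), (15, 37), (16, 28), (16, 36), (24, 37), (28, 36)}

ρ[D→D2, G→G2]: schema becomes (F, D2, G2); tuples unchanged.
Natural join on F: {(17, 13, 15, 13, 15), (17, 13, 15, 2, 37), (17, 13, 15, 32, 24), (17, 2, 37, 13, 15), (17, 2, 37, 2, 37), (17, 2, 37, 32, 24), (17, 32, 24, 13, 15), (17, 32, 24, 2, 37), (17, 32, 24, 32, 24), (2, 27, 20, 27, 20), (2, 27, 20, 38, 14), (2, 38, 14, 27, 20), (2, 38, 14, 38, 14), (4, 1, 13, 1, 13), (4, 1, 13, 26, 16), (4, 1, 13, 26, 28), (4, 1, 13, 34, 28), (4, 1, 13, 39, 36), (4, 26, 16, 1, 13), (4, 26, 16, 26, 16), (4, 26, 16, 26, 28), (4, 26, 16, 34, 28), (4, 26, 16, 39, 36), (4, 26, 28, 1, 13), (4, 26, 28, 26, 16), (4, 26, 28, 26, 28), (4, 26, 28, 34, 28), (4, 26, 28, 39, 36), (4, 34, 28, 1, 13), (4, 34, 28, 26, 16), (4, 34, 28, 26, 28), (4, 34, 28, 34, 28), (4, 34, 28, 39, 36), (4, 39, 36, 1, 13), (4, 39, 36, 26, 16), (4, 39, 36, 26, 28), (4, 39, 36, 34, 28), (4, 39, 36, 39, 36)}
Apply σ_{G > G2}; surviving tuples: {(17, 2, 37, 13, 15), (17, 2, 37, 32, 24), (17, 32, 24, 13, 15), (2, 27, 20, 38, 14), (4, 26, 16, 1, 13), (4, 26, 28, 1, 13), (4, 26, 28, 26, 16), (4, 34, 28, 1, 13), (4, 34, 28, 26, 16), (4, 39, 36, 1, 13), (4, 39, 36, 26, 16), (4, 39, 36, 26, 28), (4, 39, 36, 34, 28)}
π[G2, G]: project onto (G2, G) (3 duplicate(s) eliminated) → {(13, 16), (13, 28), (13, 36), (14, 20), (15, 24), (15, 37), (16, 28), (16, 36), (24, 37), (28, 36)}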